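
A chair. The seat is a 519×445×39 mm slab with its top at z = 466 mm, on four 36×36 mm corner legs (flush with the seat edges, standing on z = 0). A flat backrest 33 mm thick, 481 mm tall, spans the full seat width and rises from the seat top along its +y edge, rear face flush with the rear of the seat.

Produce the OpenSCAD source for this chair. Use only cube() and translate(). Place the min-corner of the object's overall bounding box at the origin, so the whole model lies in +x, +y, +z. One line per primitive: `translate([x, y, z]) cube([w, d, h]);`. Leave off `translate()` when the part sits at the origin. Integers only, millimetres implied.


translate([0, 0, 427]) cube([519, 445, 39]);
cube([36, 36, 427]);
translate([483, 0, 0]) cube([36, 36, 427]);
translate([0, 409, 0]) cube([36, 36, 427]);
translate([483, 409, 0]) cube([36, 36, 427]);
translate([0, 412, 466]) cube([519, 33, 481]);


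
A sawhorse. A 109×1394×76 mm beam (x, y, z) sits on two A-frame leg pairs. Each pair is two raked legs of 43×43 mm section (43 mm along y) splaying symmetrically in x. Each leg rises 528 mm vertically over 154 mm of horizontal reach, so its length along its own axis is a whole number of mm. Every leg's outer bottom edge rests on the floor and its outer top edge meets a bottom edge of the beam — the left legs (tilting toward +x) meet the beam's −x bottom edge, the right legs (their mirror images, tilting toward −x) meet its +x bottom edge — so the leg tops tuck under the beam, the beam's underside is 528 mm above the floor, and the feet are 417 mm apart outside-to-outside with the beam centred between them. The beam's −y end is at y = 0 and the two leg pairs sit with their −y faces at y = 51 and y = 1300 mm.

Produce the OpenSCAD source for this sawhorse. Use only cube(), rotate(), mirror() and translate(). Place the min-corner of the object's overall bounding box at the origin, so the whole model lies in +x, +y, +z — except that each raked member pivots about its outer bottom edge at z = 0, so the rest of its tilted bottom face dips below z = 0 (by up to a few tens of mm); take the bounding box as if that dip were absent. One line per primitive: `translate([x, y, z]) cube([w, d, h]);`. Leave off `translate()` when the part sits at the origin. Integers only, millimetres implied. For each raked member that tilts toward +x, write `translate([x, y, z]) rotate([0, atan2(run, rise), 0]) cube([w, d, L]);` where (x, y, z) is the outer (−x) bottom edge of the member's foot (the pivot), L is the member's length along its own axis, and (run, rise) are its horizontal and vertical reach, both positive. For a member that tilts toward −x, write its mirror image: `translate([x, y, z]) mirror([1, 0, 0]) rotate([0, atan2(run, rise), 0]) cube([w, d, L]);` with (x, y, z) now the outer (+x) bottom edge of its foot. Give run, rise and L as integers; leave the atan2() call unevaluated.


translate([154, 0, 528]) cube([109, 1394, 76]);
translate([0, 51, 0]) rotate([0, atan2(154, 528), 0]) cube([43, 43, 550]);
translate([417, 51, 0]) mirror([1, 0, 0]) rotate([0, atan2(154, 528), 0]) cube([43, 43, 550]);
translate([0, 1300, 0]) rotate([0, atan2(154, 528), 0]) cube([43, 43, 550]);
translate([417, 1300, 0]) mirror([1, 0, 0]) rotate([0, atan2(154, 528), 0]) cube([43, 43, 550]);


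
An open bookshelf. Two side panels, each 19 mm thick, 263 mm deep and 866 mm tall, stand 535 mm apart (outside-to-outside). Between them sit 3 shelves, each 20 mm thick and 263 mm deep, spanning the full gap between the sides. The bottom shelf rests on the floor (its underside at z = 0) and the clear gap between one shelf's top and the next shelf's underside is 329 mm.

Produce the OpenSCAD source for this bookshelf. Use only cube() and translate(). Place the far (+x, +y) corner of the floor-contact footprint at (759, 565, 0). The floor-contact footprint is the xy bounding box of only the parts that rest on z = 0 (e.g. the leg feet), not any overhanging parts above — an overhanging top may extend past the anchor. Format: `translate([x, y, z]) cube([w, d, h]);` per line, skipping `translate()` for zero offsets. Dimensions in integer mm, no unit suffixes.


translate([224, 302, 0]) cube([19, 263, 866]);
translate([740, 302, 0]) cube([19, 263, 866]);
translate([243, 302, 0]) cube([497, 263, 20]);
translate([243, 302, 349]) cube([497, 263, 20]);
translate([243, 302, 698]) cube([497, 263, 20]);


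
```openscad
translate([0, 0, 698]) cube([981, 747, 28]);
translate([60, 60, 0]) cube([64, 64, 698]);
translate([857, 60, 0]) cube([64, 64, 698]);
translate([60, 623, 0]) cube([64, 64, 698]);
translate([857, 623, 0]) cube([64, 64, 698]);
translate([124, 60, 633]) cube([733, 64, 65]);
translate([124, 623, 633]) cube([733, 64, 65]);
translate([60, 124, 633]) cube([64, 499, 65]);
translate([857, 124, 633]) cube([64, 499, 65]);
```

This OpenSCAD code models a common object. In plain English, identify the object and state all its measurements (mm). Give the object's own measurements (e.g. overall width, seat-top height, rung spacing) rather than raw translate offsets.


A rectangular dining table. The top is 981×747×28 mm with its upper surface at z = 726 mm. It stands on four 64×64 mm square legs, each inset 60 mm from the nearest pair of top edges, running from the floor to the underside of the top. Four apron rails, 64 mm thick and 65 mm tall, run between adjacent legs with their top edges flush with the underside of the top and their outer faces flush with the legs' outer faces.


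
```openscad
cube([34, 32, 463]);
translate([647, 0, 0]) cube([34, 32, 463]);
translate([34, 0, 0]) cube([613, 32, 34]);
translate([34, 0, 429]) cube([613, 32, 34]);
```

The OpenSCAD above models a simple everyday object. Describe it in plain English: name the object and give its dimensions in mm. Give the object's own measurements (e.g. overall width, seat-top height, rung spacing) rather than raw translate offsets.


A rectangular picture frame lying in the x–z plane (depth along y). The opening is 613 mm wide (x) by 395 mm tall (z), surrounded by a border 34 mm wide on all four sides. The frame is 32 mm deep and is made of two full-height vertical stiles with two horizontal rails fitted between them.


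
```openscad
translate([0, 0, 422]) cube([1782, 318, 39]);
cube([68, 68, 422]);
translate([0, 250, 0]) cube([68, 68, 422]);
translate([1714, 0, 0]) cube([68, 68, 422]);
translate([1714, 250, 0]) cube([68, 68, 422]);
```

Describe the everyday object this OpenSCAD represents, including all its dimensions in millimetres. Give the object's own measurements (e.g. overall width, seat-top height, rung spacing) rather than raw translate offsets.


A long wooden bench with a 1782 mm (x) × 318 mm (y) seat, 39 mm thick, its top surface 461 mm above the floor. Four 68 mm square legs at the seat corners, flush with the edges, run from z = 0 to the seat underside.


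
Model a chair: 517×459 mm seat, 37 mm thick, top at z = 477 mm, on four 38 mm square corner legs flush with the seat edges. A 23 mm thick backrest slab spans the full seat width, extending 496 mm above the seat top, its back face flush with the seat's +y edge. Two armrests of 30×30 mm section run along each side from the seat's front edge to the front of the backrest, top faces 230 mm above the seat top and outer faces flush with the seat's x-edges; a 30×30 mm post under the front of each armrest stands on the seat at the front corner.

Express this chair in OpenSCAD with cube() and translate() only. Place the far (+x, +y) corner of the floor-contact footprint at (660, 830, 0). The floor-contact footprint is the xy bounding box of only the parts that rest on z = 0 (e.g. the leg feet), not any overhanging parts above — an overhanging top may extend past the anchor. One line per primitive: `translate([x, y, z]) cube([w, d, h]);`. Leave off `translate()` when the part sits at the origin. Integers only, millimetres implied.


translate([143, 371, 440]) cube([517, 459, 37]);
translate([143, 371, 0]) cube([38, 38, 440]);
translate([622, 371, 0]) cube([38, 38, 440]);
translate([143, 792, 0]) cube([38, 38, 440]);
translate([622, 792, 0]) cube([38, 38, 440]);
translate([143, 807, 477]) cube([517, 23, 496]);
translate([143, 371, 677]) cube([30, 436, 30]);
translate([630, 371, 677]) cube([30, 436, 30]);
translate([143, 371, 477]) cube([30, 30, 200]);
translate([630, 371, 477]) cube([30, 30, 200]);


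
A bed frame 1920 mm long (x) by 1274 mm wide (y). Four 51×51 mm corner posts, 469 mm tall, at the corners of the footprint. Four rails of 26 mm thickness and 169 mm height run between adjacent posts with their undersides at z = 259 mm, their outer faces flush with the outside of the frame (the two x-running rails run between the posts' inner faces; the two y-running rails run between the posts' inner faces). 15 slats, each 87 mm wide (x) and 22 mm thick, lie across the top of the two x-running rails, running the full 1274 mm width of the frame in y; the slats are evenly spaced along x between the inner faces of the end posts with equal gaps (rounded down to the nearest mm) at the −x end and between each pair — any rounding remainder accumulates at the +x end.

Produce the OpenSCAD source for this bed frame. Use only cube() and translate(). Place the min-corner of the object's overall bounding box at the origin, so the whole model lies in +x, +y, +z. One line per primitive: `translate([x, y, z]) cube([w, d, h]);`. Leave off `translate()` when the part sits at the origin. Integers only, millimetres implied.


cube([51, 51, 469]);
translate([0, 1223, 0]) cube([51, 51, 469]);
translate([1869, 0, 0]) cube([51, 51, 469]);
translate([1869, 1223, 0]) cube([51, 51, 469]);
translate([51, 0, 259]) cube([1818, 26, 169]);
translate([51, 1248, 259]) cube([1818, 26, 169]);
translate([0, 51, 259]) cube([26, 1172, 169]);
translate([1894, 51, 259]) cube([26, 1172, 169]);
translate([83, 0, 428]) cube([87, 1274, 22]);
translate([202, 0, 428]) cube([87, 1274, 22]);
translate([321, 0, 428]) cube([87, 1274, 22]);
translate([440, 0, 428]) cube([87, 1274, 22]);
translate([559, 0, 428]) cube([87, 1274, 22]);
translate([678, 0, 428]) cube([87, 1274, 22]);
translate([797, 0, 428]) cube([87, 1274, 22]);
translate([916, 0, 428]) cube([87, 1274, 22]);
translate([1035, 0, 428]) cube([87, 1274, 22]);
translate([1154, 0, 428]) cube([87, 1274, 22]);
translate([1273, 0, 428]) cube([87, 1274, 22]);
translate([1392, 0, 428]) cube([87, 1274, 22]);
translate([1511, 0, 428]) cube([87, 1274, 22]);
translate([1630, 0, 428]) cube([87, 1274, 22]);
translate([1749, 0, 428]) cube([87, 1274, 22]);


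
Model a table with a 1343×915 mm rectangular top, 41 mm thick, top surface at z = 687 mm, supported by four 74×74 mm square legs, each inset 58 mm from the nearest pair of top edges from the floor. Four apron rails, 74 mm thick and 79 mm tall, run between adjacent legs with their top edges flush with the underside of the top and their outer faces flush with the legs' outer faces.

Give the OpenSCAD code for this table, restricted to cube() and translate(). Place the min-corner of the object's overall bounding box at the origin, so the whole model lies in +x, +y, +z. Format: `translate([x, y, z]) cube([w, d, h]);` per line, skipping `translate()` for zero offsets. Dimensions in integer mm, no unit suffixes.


translate([0, 0, 646]) cube([1343, 915, 41]);
translate([58, 58, 0]) cube([74, 74, 646]);
translate([1211, 58, 0]) cube([74, 74, 646]);
translate([58, 783, 0]) cube([74, 74, 646]);
translate([1211, 783, 0]) cube([74, 74, 646]);
translate([132, 58, 567]) cube([1079, 74, 79]);
translate([132, 783, 567]) cube([1079, 74, 79]);
translate([58, 132, 567]) cube([74, 651, 79]);
translate([1211, 132, 567]) cube([74, 651, 79]);


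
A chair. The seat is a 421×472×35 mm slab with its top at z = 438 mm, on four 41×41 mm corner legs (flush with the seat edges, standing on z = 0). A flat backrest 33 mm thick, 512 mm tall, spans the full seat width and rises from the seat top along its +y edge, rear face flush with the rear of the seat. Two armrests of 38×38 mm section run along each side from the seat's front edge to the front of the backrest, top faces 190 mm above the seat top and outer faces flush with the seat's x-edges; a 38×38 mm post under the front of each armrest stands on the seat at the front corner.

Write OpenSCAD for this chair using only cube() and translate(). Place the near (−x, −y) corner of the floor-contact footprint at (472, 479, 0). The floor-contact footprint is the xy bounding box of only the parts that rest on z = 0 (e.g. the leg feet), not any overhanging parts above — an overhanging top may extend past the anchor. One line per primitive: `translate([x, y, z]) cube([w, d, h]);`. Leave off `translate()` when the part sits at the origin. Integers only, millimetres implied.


translate([472, 479, 403]) cube([421, 472, 35]);
translate([472, 479, 0]) cube([41, 41, 403]);
translate([852, 479, 0]) cube([41, 41, 403]);
translate([472, 910, 0]) cube([41, 41, 403]);
translate([852, 910, 0]) cube([41, 41, 403]);
translate([472, 918, 438]) cube([421, 33, 512]);
translate([472, 479, 590]) cube([38, 439, 38]);
translate([855, 479, 590]) cube([38, 439, 38]);
translate([472, 479, 438]) cube([38, 38, 152]);
translate([855, 479, 438]) cube([38, 38, 152]);


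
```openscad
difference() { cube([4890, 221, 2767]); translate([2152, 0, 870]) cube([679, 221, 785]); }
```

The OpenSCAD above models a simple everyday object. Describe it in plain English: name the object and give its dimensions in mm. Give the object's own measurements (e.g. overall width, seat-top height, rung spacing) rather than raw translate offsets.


A wall 4890 mm long (x), 221 mm thick (y), 2767 mm tall, with a rectangular window opening cut through it. The opening is 679 mm wide and 785 mm tall; its sill is at z = 870 mm and its near (−x) edge is 2152 mm from the wall's −x end. The opening passes through the full wall thickness.


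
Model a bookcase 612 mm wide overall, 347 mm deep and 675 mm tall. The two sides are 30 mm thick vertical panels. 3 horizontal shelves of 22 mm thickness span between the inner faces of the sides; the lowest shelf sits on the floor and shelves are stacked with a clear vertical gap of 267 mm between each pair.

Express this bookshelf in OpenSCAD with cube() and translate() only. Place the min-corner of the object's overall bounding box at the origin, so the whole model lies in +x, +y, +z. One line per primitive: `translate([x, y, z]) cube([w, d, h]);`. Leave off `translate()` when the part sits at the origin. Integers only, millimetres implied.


cube([30, 347, 675]);
translate([582, 0, 0]) cube([30, 347, 675]);
translate([30, 0, 0]) cube([552, 347, 22]);
translate([30, 0, 289]) cube([552, 347, 22]);
translate([30, 0, 578]) cube([552, 347, 22]);


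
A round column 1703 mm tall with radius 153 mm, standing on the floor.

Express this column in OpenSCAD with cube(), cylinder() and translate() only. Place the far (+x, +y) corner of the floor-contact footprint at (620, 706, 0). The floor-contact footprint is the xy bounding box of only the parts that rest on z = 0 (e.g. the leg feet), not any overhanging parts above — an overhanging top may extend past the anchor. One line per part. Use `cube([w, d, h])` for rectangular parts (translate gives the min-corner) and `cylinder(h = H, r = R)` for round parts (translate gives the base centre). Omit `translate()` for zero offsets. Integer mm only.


translate([467, 553, 0]) cylinder(h = 1703, r = 153);


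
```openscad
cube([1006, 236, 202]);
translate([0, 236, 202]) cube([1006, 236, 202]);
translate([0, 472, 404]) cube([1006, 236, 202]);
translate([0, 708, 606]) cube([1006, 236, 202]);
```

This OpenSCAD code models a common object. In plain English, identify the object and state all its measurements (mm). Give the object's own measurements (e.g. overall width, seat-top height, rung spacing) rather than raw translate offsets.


A straight staircase of 4 solid steps. Each step is 1006 mm wide (x), 236 mm deep (y, the going) and 202 mm tall (the rise). The first step rests on the floor; each subsequent step sits one going further in +y and one rise higher in +z, directly behind and above the previous step with no overlap.


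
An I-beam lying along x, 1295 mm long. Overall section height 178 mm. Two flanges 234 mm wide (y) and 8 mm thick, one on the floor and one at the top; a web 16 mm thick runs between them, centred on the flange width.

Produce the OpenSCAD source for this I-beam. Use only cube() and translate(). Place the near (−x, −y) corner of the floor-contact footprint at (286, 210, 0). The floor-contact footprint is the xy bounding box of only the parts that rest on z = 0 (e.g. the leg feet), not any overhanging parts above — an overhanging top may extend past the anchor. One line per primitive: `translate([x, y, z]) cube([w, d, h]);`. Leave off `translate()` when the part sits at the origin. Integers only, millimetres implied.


translate([286, 210, 0]) cube([1295, 234, 8]);
translate([286, 319, 8]) cube([1295, 16, 162]);
translate([286, 210, 170]) cube([1295, 234, 8]);


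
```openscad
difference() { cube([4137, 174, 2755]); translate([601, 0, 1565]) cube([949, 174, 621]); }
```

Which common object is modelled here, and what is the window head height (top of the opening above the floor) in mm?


A wall with a window opening. The window head height is 2186 mm.

A wall with a rectangular opening subtracted — a window. Sill at z = 1565, opening 621 mm tall, so the head is at 1565 + 621 = 2186 mm.


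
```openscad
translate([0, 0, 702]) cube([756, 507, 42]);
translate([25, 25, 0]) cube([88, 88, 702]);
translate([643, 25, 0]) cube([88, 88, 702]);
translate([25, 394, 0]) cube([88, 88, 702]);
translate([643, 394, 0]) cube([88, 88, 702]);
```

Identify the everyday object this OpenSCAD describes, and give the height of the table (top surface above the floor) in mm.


A table. The table height is 744 mm.

A 756×507×42 slab sits at z = 702 on four 88 mm square posts — a table. The top surface is at 702 + 42 = 744 mm.


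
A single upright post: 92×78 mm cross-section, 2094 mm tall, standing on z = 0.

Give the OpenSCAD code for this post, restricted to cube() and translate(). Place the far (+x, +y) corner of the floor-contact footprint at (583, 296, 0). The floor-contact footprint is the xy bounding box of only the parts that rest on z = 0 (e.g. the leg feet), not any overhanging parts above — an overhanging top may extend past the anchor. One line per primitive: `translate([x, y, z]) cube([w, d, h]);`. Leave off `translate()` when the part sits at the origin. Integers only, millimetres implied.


translate([491, 218, 0]) cube([92, 78, 2094]);


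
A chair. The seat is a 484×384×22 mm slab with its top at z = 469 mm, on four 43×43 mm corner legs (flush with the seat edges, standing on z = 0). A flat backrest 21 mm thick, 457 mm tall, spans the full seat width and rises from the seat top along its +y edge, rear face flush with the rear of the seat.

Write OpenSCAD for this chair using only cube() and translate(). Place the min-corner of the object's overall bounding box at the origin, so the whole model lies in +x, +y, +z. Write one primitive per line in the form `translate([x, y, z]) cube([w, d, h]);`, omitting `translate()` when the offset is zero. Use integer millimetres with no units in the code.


// leg_h = 469 - 22 = 447
translate([0, 0, 447]) cube([484, 384, 22]);
cube([43, 43, 447]);
translate([441, 0, 0]) cube([43, 43, 447]);
translate([0, 341, 0]) cube([43, 43, 447]);
translate([441, 341, 0]) cube([43, 43, 447]);
translate([0, 363, 469]) cube([484, 21, 457]);


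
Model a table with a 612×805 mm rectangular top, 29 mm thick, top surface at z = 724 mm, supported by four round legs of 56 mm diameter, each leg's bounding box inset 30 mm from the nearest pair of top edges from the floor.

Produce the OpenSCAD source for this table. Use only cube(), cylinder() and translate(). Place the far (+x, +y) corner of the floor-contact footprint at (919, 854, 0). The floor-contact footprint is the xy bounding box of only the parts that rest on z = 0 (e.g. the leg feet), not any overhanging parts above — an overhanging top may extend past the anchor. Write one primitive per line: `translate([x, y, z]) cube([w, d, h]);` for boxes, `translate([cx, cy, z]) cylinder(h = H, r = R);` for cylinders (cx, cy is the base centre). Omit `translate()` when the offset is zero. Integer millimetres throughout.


translate([337, 79, 695]) cube([612, 805, 29]);
translate([395, 137, 0]) cylinder(h = 695, r = 28);
translate([891, 137, 0]) cylinder(h = 695, r = 28);
translate([395, 826, 0]) cylinder(h = 695, r = 28);
translate([891, 826, 0]) cylinder(h = 695, r = 28);


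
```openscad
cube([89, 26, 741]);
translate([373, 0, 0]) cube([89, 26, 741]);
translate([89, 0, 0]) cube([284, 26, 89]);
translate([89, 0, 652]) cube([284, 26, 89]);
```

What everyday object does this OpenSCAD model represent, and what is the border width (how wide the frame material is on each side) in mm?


A picture frame. The border width is 89 mm.

Four thin pieces enclosing a rectangular opening — a picture frame. The two full-height stiles are 741 mm tall; the top rail sits at z = 652 and is 89 mm tall, so the border above the opening is 741 − 652 = 89 mm, matching the stile x-width.


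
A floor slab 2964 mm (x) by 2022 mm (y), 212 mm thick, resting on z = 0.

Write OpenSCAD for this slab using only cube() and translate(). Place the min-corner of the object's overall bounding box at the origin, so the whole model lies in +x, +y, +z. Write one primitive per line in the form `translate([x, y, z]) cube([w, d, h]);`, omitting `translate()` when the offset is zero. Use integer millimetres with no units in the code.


cube([2964, 2022, 212]);


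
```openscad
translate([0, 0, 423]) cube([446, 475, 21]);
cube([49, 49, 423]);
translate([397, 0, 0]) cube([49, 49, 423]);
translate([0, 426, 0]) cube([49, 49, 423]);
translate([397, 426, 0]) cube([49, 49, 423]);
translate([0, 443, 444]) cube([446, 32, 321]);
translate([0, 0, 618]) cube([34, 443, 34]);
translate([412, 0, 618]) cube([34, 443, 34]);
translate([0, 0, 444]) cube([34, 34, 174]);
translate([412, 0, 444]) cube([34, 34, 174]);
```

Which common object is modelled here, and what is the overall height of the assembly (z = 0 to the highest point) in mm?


A chair. The overall height is 765 mm.

A slab on four corner posts with a tall panel at the back — a chair. The seat slab sits at z = 423 with thickness 21, and the 321 mm backrest starts at the seat top, so the overall height is 423 + 21 + 321 = 765 mm.


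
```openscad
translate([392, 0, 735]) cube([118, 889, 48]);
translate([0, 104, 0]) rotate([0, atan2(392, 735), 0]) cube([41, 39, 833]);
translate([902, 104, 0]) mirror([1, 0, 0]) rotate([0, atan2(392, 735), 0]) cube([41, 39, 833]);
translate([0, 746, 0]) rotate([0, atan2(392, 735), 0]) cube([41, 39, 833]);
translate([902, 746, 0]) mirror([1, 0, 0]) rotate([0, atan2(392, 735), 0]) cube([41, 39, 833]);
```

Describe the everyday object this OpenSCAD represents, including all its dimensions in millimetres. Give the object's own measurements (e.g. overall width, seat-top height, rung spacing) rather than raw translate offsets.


A sawhorse. A 118×889×48 mm beam (x, y, z) sits on two A-frame leg pairs. Each pair is two raked legs of 41×39 mm section (39 mm along y) splaying symmetrically in x. Each leg rises 735 mm vertically over 392 mm of horizontal reach and is 833 mm long along its own axis. Every leg's outer bottom edge rests on the floor and its outer top edge meets a bottom edge of the beam — the left legs (tilting toward +x) meet the beam's −x bottom edge, the right legs (their mirror images, tilting toward −x) meet its +x bottom edge — so the leg tops tuck under the beam, the beam's underside is 735 mm above the floor, and the feet are 902 mm apart outside-to-outside with the beam centred between them. The two leg pairs are set in 104 mm from either end of the beam.


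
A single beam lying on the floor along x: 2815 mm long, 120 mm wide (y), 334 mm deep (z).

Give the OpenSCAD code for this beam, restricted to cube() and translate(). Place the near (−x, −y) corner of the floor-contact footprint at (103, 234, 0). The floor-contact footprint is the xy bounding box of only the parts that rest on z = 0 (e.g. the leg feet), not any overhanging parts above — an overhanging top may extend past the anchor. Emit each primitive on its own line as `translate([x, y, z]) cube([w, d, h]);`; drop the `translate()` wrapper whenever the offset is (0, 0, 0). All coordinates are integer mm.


translate([103, 234, 0]) cube([2815, 120, 334]);


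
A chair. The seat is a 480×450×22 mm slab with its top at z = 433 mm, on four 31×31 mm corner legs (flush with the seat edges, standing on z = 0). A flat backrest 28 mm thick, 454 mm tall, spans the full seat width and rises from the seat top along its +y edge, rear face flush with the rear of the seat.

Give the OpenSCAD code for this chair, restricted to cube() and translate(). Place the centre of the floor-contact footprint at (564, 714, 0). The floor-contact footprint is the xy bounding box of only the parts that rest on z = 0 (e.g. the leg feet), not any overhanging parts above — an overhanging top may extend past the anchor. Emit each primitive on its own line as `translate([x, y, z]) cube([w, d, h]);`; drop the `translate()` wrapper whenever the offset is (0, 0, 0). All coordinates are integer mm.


translate([324, 489, 411]) cube([480, 450, 22]);
translate([324, 489, 0]) cube([31, 31, 411]);
translate([773, 489, 0]) cube([31, 31, 411]);
translate([324, 908, 0]) cube([31, 31, 411]);
translate([773, 908, 0]) cube([31, 31, 411]);
translate([324, 911, 433]) cube([480, 28, 454]);


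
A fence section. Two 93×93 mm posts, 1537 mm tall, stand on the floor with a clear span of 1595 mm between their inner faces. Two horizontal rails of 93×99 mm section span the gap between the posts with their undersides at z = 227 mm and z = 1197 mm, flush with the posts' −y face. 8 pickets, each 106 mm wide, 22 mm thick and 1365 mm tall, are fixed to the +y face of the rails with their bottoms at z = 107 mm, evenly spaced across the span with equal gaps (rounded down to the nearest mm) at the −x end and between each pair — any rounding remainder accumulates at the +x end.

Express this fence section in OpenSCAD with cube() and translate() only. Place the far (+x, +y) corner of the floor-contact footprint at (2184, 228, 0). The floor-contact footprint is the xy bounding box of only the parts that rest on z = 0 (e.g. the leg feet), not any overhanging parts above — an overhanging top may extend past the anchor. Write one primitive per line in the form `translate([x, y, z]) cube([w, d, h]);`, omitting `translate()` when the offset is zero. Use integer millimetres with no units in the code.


translate([403, 135, 0]) cube([93, 93, 1537]);
translate([2091, 135, 0]) cube([93, 93, 1537]);
translate([496, 135, 227]) cube([1595, 93, 99]);
translate([496, 135, 1197]) cube([1595, 93, 99]);
translate([579, 228, 107]) cube([106, 22, 1365]);
translate([768, 228, 107]) cube([106, 22, 1365]);
translate([957, 228, 107]) cube([106, 22, 1365]);
translate([1146, 228, 107]) cube([106, 22, 1365]);
translate([1335, 228, 107]) cube([106, 22, 1365]);
translate([1524, 228, 107]) cube([106, 22, 1365]);
translate([1713, 228, 107]) cube([106, 22, 1365]);
translate([1902, 228, 107]) cube([106, 22, 1365]);


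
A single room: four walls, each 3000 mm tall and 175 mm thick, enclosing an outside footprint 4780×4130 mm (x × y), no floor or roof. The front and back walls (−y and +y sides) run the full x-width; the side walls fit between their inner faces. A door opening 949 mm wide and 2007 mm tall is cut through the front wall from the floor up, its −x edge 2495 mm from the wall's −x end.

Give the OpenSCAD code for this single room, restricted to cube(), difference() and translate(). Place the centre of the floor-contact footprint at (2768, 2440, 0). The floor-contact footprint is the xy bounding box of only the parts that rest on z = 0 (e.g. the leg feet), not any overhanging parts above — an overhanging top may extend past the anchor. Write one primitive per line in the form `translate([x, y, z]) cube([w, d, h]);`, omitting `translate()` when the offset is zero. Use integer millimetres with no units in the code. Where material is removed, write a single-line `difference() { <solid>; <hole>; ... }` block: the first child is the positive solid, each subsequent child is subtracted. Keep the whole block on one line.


difference() { translate([378, 375, 0]) cube([4780, 175, 3000]); translate([2873, 375, 0]) cube([949, 175, 2007]); }
translate([378, 4330, 0]) cube([4780, 175, 3000]);
translate([378, 550, 0]) cube([175, 3780, 3000]);
translate([4983, 550, 0]) cube([175, 3780, 3000]);


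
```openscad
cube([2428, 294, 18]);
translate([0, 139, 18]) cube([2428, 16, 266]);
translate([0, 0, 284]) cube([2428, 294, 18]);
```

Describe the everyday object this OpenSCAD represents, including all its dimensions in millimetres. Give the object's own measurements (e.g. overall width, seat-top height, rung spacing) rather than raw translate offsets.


An I-beam lying along x, 2428 mm long. Overall section height 302 mm. Two flanges 294 mm wide (y) and 18 mm thick, one on the floor and one at the top; a web 16 mm thick runs between them, centred on the flange width.


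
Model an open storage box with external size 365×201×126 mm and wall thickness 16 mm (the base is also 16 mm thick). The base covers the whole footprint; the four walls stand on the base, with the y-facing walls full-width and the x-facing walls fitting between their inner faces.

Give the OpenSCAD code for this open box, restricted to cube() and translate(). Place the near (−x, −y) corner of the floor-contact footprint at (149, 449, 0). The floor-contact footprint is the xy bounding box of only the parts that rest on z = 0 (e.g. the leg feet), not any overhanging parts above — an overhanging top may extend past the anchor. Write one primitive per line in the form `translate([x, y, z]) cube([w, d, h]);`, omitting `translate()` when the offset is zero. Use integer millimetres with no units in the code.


translate([149, 449, 0]) cube([365, 201, 16]);
translate([149, 449, 16]) cube([365, 16, 110]);
translate([149, 634, 16]) cube([365, 16, 110]);
translate([149, 465, 16]) cube([16, 169, 110]);
translate([498, 465, 16]) cube([16, 169, 110]);


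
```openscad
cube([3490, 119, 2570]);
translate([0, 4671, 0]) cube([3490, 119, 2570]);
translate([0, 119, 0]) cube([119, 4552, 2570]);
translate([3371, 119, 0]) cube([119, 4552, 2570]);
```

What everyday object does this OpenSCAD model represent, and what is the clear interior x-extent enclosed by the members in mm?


A house (or room) frame. The interior width is 3252 mm.

Four 2570 mm walls enclosing a rectangle with no floor or roof — a room or house frame. Outside width is 3490 mm and wall thickness is 119 mm, so the interior width is 3490 − 2 × 119 = 3252 mm.


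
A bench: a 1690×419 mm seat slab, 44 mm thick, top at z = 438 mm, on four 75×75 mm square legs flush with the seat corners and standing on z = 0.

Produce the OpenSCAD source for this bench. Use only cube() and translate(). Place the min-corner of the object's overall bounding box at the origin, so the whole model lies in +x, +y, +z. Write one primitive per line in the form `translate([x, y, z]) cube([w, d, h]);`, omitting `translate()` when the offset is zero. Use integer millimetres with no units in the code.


translate([0, 0, 394]) cube([1690, 419, 44]);
cube([75, 75, 394]);
translate([0, 344, 0]) cube([75, 75, 394]);
translate([1615, 0, 0]) cube([75, 75, 394]);
translate([1615, 344, 0]) cube([75, 75, 394]);


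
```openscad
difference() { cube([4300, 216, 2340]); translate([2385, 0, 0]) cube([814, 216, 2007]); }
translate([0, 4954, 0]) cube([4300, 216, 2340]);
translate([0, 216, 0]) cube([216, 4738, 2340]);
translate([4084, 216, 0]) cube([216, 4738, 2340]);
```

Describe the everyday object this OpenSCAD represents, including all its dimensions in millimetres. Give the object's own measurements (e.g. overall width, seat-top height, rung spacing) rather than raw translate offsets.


A single room: four walls, each 2340 mm tall and 216 mm thick, enclosing an outside footprint 4300×5170 mm (x × y), no floor or roof. The front and back walls (−y and +y sides) run the full x-width; the side walls fit between their inner faces. A door opening 814 mm wide and 2007 mm tall is cut through the front wall from the floor up, its −x edge 2385 mm from the wall's −x end.


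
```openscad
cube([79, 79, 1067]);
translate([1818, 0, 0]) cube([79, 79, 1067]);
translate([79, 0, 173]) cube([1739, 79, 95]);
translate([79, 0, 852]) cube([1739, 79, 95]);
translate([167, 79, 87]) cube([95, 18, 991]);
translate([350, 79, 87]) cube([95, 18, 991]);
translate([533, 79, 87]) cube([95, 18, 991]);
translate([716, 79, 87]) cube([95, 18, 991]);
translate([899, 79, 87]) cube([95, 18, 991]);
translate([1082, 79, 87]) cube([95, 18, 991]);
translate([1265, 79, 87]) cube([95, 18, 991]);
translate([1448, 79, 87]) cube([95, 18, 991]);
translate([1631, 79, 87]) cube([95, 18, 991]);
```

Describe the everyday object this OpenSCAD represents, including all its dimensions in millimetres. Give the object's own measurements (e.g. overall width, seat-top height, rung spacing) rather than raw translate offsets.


A fence section. Two 79×79 mm posts, 1067 mm tall, stand on the floor with a clear span of 1739 mm between their inner faces. Two horizontal rails of 79×95 mm section span the gap between the posts with their undersides at z = 173 mm and z = 852 mm, flush with the posts' −y face. 9 pickets, each 95 mm wide, 18 mm thick and 991 mm tall, are fixed to the +y face of the rails with their bottoms at z = 87 mm, spaced across the span with a 88 mm gap after the −x post and between neighbouring pickets, with 92 mm left before the +x post.


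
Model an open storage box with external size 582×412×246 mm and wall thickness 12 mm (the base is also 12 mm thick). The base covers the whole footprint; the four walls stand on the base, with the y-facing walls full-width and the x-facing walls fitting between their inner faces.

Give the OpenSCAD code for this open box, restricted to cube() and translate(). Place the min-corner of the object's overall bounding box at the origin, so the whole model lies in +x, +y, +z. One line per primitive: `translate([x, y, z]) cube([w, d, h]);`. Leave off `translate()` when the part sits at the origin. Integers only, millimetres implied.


cube([582, 412, 12]);
translate([0, 0, 12]) cube([582, 12, 234]);
translate([0, 400, 12]) cube([582, 12, 234]);
translate([0, 12, 12]) cube([12, 388, 234]);
translate([570, 12, 12]) cube([12, 388, 234]);


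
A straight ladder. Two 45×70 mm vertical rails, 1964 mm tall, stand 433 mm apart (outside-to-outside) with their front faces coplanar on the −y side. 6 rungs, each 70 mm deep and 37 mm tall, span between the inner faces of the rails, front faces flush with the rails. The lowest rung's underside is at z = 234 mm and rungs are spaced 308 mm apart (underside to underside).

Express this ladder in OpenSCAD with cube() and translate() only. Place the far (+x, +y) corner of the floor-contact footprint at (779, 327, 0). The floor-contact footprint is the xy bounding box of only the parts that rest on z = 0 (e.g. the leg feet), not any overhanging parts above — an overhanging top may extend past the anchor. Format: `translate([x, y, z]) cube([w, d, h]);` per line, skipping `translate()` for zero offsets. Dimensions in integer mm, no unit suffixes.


translate([346, 257, 0]) cube([45, 70, 1964]);
translate([734, 257, 0]) cube([45, 70, 1964]);
translate([391, 257, 234]) cube([343, 70, 37]);
translate([391, 257, 542]) cube([343, 70, 37]);
translate([391, 257, 850]) cube([343, 70, 37]);
translate([391, 257, 1158]) cube([343, 70, 37]);
translate([391, 257, 1466]) cube([343, 70, 37]);
translate([391, 257, 1774]) cube([343, 70, 37]);


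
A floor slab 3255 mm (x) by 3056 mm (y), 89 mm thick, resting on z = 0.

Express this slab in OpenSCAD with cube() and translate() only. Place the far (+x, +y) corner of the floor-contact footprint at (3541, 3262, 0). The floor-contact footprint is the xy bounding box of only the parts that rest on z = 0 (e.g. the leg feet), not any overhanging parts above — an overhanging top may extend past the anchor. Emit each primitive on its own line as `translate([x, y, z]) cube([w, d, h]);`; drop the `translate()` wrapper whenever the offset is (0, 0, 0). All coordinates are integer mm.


translate([286, 206, 0]) cube([3255, 3056, 89]);


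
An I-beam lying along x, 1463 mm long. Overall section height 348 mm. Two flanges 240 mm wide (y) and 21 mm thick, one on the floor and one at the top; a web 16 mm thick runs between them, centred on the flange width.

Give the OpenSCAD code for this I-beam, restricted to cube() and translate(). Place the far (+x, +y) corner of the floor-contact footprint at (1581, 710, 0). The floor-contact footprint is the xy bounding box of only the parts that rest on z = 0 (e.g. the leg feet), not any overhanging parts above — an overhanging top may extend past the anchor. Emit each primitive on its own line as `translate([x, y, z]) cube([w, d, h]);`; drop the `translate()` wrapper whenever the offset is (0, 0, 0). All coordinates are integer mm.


translate([118, 470, 0]) cube([1463, 240, 21]);
translate([118, 582, 21]) cube([1463, 16, 306]);
translate([118, 470, 327]) cube([1463, 240, 21]);


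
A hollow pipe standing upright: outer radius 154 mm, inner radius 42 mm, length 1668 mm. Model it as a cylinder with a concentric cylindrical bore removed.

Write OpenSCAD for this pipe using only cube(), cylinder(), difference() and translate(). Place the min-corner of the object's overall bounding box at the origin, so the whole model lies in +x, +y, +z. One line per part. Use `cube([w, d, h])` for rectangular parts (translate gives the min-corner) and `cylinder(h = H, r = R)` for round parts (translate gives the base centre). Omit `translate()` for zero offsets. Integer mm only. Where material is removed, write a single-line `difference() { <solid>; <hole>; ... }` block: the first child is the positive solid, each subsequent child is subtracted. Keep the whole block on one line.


difference() { translate([154, 154, 0]) cylinder(h = 1668, r = 154); translate([154, 154, 0]) cylinder(h = 1668, r = 42); }


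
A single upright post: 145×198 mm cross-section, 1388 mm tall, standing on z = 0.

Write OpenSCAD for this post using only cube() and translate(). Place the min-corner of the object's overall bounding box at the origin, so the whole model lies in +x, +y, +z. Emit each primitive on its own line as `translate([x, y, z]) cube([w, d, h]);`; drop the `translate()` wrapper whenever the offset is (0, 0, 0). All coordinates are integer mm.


cube([145, 198, 1388]);


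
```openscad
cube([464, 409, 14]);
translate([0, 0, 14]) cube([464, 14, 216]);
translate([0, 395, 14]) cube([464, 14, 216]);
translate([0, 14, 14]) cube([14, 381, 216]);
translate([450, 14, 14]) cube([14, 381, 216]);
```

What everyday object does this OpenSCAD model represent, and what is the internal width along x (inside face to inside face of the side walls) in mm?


An open box. The internal width is 436 mm.

A 464×409 base slab with four walls standing on it — an open box. The base is 464 mm wide and the walls are 14 mm thick, so the internal width is 464 − 2 × 14 = 436 mm.


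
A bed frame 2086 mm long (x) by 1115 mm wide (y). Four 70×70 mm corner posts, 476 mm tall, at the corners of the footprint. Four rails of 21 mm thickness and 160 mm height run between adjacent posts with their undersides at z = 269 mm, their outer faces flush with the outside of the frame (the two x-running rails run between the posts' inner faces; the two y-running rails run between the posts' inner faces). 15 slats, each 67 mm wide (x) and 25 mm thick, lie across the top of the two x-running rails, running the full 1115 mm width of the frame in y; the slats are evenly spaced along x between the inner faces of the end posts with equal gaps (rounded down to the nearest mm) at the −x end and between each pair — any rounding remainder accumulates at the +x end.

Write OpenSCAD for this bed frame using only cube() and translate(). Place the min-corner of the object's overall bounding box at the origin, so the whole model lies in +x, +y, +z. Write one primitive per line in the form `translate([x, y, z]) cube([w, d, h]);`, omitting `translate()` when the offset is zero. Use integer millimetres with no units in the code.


cube([70, 70, 476]);
translate([0, 1045, 0]) cube([70, 70, 476]);
translate([2016, 0, 0]) cube([70, 70, 476]);
translate([2016, 1045, 0]) cube([70, 70, 476]);
translate([70, 0, 269]) cube([1946, 21, 160]);
translate([70, 1094, 269]) cube([1946, 21, 160]);
translate([0, 70, 269]) cube([21, 975, 160]);
translate([2065, 70, 269]) cube([21, 975, 160]);
translate([128, 0, 429]) cube([67, 1115, 25]);
translate([253, 0, 429]) cube([67, 1115, 25]);
translate([378, 0, 429]) cube([67, 1115, 25]);
translate([503, 0, 429]) cube([67, 1115, 25]);
translate([628, 0, 429]) cube([67, 1115, 25]);
translate([753, 0, 429]) cube([67, 1115, 25]);
translate([878, 0, 429]) cube([67, 1115, 25]);
translate([1003, 0, 429]) cube([67, 1115, 25]);
translate([1128, 0, 429]) cube([67, 1115, 25]);
translate([1253, 0, 429]) cube([67, 1115, 25]);
translate([1378, 0, 429]) cube([67, 1115, 25]);
translate([1503, 0, 429]) cube([67, 1115, 25]);
translate([1628, 0, 429]) cube([67, 1115, 25]);
translate([1753, 0, 429]) cube([67, 1115, 25]);
translate([1878, 0, 429]) cube([67, 1115, 25]);
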